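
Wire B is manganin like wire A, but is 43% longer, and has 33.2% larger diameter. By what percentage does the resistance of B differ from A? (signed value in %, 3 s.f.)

R ∝ L/d², so R_B/R_A = (1 + 43/100) × (1 + 33.2/100)⁻²
= 1.43 × 0.5636 = 0.806
(R_B − R_A)/R_A = 0.806 − 1 = -19.4%

-19.4%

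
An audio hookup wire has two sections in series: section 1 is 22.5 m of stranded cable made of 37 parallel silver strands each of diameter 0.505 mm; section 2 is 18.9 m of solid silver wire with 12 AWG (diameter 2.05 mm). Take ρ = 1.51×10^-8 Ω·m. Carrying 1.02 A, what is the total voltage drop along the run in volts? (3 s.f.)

Section 1: A_strand = π(2.5250e-04)² = 2.003e-07 m²; R₁ = ρL/(N·A_s) = (1.51×10^-8)(22.5)/(37×2.003e-07) = 0.04584 Ω
Section 2: A = π(2.05/2 mm)² = π(1.0250e-03 m)² = 3.301e-06 m²
R₂ = (1.51×10^-8)(18.9)/(3.301e-06) = 0.08647 Ω
R = R₁ + R₂ = 0.1323 Ω
V = IR = 1.02 × 0.1323 = 0.135 V

0.135 V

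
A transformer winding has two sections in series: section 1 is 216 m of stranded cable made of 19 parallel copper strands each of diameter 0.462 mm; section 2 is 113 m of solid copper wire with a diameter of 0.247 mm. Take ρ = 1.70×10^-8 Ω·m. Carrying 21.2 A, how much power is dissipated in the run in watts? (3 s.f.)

Section 1: A_strand = π(2.3100e-04)² = 1.676e-07 m²; R₁ = ρL/(N·A_s) = (1.70×10^-8)(216)/(19×1.676e-07) = 1.153 Ω
Section 2: A = π(d/2)² = π(1.2350e-04 m)² = 4.792e-08 m²
R₂ = (1.70×10^-8)(113)/(4.792e-08) = 40.09 Ω
R = R₁ + R₂ = 41.24 Ω
P = I²R = (21.2)² × 41.24 = 18500 W

18500 W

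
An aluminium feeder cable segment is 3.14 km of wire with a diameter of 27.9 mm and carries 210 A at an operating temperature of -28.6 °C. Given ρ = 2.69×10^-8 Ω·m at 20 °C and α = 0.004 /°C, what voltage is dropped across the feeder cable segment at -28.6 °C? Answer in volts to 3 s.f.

23.4 V

A = π(d/2)² = π(1.3950e-02 m)² = 6.114e-04 m²
R₍20₎ = ρL/A = (2.69×10^-8)(3140)/(6.114e-04) = 0.1382 Ω
R₍-28.6₎ = R₍20₎(1 + αΔT) = 0.1382 × (1 + 0.004×-48.6) = 0.1113 Ω
V = IR = 210 × 0.1113 = 23.4 V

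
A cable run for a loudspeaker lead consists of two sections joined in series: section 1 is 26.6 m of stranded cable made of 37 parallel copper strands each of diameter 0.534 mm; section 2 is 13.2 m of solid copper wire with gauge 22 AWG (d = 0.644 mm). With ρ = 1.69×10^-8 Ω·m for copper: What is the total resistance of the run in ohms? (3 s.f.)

Section 1: A_strand = π(2.6700e-04)² = 2.240e-07 m²; R₁ = ρL/(N·A_s) = (1.69×10^-8)(26.6)/(37×2.240e-07) = 0.05425 Ω
Section 2: A = π(0.644/2 mm)² = π(3.2200e-04 m)² = 3.257e-07 m²
R₂ = (1.69×10^-8)(13.2)/(3.257e-07) = 0.6849 Ω
R = R₁ + R₂ = 0.739 Ω

0.739 Ω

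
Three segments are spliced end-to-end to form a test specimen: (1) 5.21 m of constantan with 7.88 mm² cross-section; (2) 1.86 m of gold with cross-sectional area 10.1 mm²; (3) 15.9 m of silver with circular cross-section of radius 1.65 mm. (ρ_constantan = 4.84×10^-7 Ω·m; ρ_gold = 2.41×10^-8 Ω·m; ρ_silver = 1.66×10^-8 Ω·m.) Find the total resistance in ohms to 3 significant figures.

Seg 1: A = 7.88 mm² = 7.880e-06 m²
R_1 = (4.84×10^-7)(5.21)/(7.880e-06) = 0.32 Ω
Seg 2: A = 10.1 mm² = 1.010e-05 m²
R_2 = (2.41×10^-8)(1.86)/(1.010e-05) = 0.004438 Ω
Seg 3: A = πr² = π(1.6500e-03 m)² = 8.553e-06 m²
R_3 = (1.66×10^-8)(15.9)/(8.553e-06) = 0.03086 Ω
R_total = R_1 + R_2 + R_3 = 0.355 Ω

0.355 Ω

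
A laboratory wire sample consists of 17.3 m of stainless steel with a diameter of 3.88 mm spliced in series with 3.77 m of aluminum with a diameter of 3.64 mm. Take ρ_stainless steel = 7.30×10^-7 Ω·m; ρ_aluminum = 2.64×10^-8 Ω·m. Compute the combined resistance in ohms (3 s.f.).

Segment 1: A = π(d/2)² = π(1.9400e-03 m)² = 1.182e-05 m²
R₁ = ρL/A = (7.30×10^-7)(17.3)/(1.182e-05) = 1.068 Ω
Segment 2: A = π(d/2)² = π(1.8200e-03 m)² = 1.041e-05 m²
R₂ = (2.64×10^-8)(3.77)/(1.041e-05) = 0.009564 Ω
R = R₁ + R₂ = 1.08 Ω

1.08 Ω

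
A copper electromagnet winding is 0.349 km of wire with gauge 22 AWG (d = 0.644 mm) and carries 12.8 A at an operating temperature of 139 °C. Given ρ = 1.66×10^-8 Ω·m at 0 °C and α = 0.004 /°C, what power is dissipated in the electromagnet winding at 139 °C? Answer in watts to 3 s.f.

4530 W

A = π(0.644/2 mm)² = π(3.2200e-04 m)² = 3.257e-07 m²
R₍0₎ = ρL/A = (1.66×10^-8)(349)/(3.257e-07) = 17.79 Ω
R₍139₎ = R₍0₎(1 + αΔT) = 17.79 × (1 + 0.004×139) = 27.67 Ω
P = I²R = (12.8)² × 27.67 = 4530 W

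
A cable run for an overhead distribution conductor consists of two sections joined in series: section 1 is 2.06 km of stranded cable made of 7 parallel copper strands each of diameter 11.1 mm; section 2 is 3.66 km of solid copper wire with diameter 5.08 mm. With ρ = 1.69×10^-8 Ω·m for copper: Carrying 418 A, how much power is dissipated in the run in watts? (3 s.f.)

5.42×10^5 W

Section 1: A_strand = π(5.5500e-03)² = 9.677e-05 m²; R₁ = ρL/(N·A_s) = (1.69×10^-8)(2060)/(7×9.677e-05) = 0.05139 Ω
Section 2: A = π(d/2)² = π(2.5400e-03 m)² = 2.027e-05 m²
R₂ = (1.69×10^-8)(3660)/(2.027e-05) = 3.052 Ω
R = R₁ + R₂ = 3.103 Ω
P = I²R = (418)² × 3.103 = 5.42×10^5 W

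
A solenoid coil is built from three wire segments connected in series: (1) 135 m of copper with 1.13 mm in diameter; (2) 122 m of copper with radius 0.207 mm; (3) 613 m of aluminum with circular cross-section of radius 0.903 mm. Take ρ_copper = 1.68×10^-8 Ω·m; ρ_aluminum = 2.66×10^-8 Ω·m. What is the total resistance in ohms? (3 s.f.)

23.9 Ω

Seg 1: A = π(d/2)² = π(5.6500e-04 m)² = 1.003e-06 m²
R_1 = (1.68×10^-8)(135)/(1.003e-06) = 2.261 Ω
Seg 2: A = πr² = π(2.0700e-04 m)² = 1.346e-07 m²
R_2 = (1.68×10^-8)(122)/(1.346e-07) = 15.23 Ω
Seg 3: A = πr² = π(9.0300e-04 m)² = 2.562e-06 m²
R_3 = (2.66×10^-8)(613)/(2.562e-06) = 6.365 Ω
R_total = R_1 + R_2 + R_3 = 23.9 Ω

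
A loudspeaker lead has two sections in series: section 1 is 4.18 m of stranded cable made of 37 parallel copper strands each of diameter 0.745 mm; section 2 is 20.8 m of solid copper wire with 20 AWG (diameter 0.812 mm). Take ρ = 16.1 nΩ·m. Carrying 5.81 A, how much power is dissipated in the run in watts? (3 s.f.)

22.0 W

ρ = 16.1 nΩ·m = 1.61×10^-8 Ω·m
Section 1: A_strand = π(3.7250e-04)² = 4.359e-07 m²; R₁ = ρL/(N·A_s) = (1.61×10^-8)(4.18)/(37×4.359e-07) = 0.004173 Ω
Section 2: A = π(0.812/2 mm)² = π(4.0600e-04 m)² = 5.178e-07 m²
R₂ = (1.61×10^-8)(20.8)/(5.178e-07) = 0.6467 Ω
R = R₁ + R₂ = 0.6508 Ω
P = I²R = (5.81)² × 0.6508 = 22.0 W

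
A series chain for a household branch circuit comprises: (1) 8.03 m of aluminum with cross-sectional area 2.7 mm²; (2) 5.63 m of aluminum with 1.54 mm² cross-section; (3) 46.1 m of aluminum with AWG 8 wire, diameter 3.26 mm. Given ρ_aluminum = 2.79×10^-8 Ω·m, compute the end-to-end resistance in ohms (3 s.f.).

Seg 1: A = 2.7 mm² = 2.700e-06 m²
R_1 = (2.79×10^-8)(8.03)/(2.700e-06) = 0.08298 Ω
Seg 2: A = 1.54 mm² = 1.540e-06 m²
R_2 = (2.79×10^-8)(5.63)/(1.540e-06) = 0.102 Ω
Seg 3: A = π(3.26/2 mm)² = π(1.6300e-03 m)² = 8.347e-06 m²
R_3 = (2.79×10^-8)(46.1)/(8.347e-06) = 0.1541 Ω
R_total = R_1 + R_2 + R_3 = 0.339 Ω

0.339 Ω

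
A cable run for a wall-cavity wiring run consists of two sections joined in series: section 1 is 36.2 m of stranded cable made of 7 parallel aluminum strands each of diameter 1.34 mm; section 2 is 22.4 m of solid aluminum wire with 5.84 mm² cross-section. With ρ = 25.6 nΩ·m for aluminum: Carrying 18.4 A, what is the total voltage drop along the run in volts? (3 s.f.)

ρ = 25.6 nΩ·m = 2.56×10^-8 Ω·m
Section 1: A_strand = π(6.7000e-04)² = 1.410e-06 m²; R₁ = ρL/(N·A_s) = (2.56×10^-8)(36.2)/(7×1.410e-06) = 0.09388 Ω
Section 2: A = 5.84 mm² = 5.840e-06 m²
R₂ = (2.56×10^-8)(22.4)/(5.840e-06) = 0.09819 Ω
R = R₁ + R₂ = 0.1921 Ω
V = IR = 18.4 × 0.1921 = 3.53 V

3.53 V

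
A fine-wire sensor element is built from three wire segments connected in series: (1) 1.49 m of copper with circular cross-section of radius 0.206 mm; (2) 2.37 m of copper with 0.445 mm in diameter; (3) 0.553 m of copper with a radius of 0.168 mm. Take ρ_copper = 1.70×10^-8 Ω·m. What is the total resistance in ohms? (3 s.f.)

Seg 1: A = πr² = π(2.0600e-04 m)² = 1.333e-07 m²
R_1 = (1.70×10^-8)(1.49)/(1.333e-07) = 0.19 Ω
Seg 2: A = π(d/2)² = π(2.2250e-04 m)² = 1.555e-07 m²
R_2 = (1.70×10^-8)(2.37)/(1.555e-07) = 0.2591 Ω
Seg 3: A = πr² = π(1.6800e-04 m)² = 8.867e-08 m²
R_3 = (1.70×10^-8)(0.553)/(8.867e-08) = 0.106 Ω
R_total = R_1 + R_2 + R_3 = 0.555 Ω

0.555 Ω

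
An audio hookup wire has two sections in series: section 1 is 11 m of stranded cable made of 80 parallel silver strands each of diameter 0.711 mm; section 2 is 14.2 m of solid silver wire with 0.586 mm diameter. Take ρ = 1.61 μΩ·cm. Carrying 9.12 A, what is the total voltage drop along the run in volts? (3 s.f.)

7.78 V

ρ = 1.61 μΩ·cm = 1.61×10^-8 Ω·m
Section 1: A_strand = π(3.5550e-04)² = 3.970e-07 m²; R₁ = ρL/(N·A_s) = (1.61×10^-8)(11)/(80×3.970e-07) = 0.005576 Ω
Section 2: A = π(d/2)² = π(2.9300e-04 m)² = 2.697e-07 m²
R₂ = (1.61×10^-8)(14.2)/(2.697e-07) = 0.8477 Ω
R = R₁ + R₂ = 0.8533 Ω
V = IR = 9.12 × 0.8533 = 7.78 V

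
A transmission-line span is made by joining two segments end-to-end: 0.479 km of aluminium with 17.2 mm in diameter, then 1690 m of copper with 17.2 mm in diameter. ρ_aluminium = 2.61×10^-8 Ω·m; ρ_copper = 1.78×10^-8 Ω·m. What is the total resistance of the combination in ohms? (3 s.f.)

Segment 1: A = π(d/2)² = π(8.6000e-03 m)² = 2.324e-04 m²
R₁ = ρL/A = (2.61×10^-8)(479)/(2.324e-04) = 0.05381 Ω
R₂ = (1.78×10^-8)(1690)/(2.324e-04) = 0.1295 Ω
R = R₁ + R₂ = 0.183 Ω

0.183 Ω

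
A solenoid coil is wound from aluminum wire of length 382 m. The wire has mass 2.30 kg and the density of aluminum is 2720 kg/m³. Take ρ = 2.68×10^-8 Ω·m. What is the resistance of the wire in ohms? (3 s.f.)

A = m/(density·L) = 2.3/(2720×382) = 2.2136e-06 m²
R = ρL/A = (2.68×10^-8)(382)/(2.2136e-06) = 4.62 Ω

4.62 Ω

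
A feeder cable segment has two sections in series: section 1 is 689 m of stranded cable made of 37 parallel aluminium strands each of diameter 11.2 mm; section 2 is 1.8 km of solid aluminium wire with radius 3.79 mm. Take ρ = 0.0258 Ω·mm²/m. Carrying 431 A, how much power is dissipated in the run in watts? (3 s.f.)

ρ = 0.0258 Ω·mm²/m = 2.58×10^-8 Ω·m
Section 1: A_strand = π(5.6000e-03)² = 9.852e-05 m²; R₁ = ρL/(N·A_s) = (2.58×10^-8)(689)/(37×9.852e-05) = 0.004877 Ω
Section 2: A = πr² = π(3.7900e-03 m)² = 4.513e-05 m²
R₂ = (2.58×10^-8)(1800)/(4.513e-05) = 1.029 Ω
R = R₁ + R₂ = 1.034 Ω
P = I²R = (431)² × 1.034 = 1.92×10^5 W

1.92×10^5 W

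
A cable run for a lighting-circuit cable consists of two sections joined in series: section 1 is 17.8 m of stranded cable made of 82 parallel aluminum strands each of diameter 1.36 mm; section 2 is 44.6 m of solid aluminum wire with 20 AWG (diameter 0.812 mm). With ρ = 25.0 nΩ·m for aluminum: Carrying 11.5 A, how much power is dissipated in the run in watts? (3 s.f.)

285 W

ρ = 25.0 nΩ·m = 2.50×10^-8 Ω·m
Section 1: A_strand = π(6.8000e-04)² = 1.453e-06 m²; R₁ = ρL/(N·A_s) = (2.50×10^-8)(17.8)/(82×1.453e-06) = 0.003736 Ω
Section 2: A = π(0.812/2 mm)² = π(4.0600e-04 m)² = 5.178e-07 m²
R₂ = (2.50×10^-8)(44.6)/(5.178e-07) = 2.153 Ω
R = R₁ + R₂ = 2.157 Ω
P = I²R = (11.5)² × 2.157 = 285 W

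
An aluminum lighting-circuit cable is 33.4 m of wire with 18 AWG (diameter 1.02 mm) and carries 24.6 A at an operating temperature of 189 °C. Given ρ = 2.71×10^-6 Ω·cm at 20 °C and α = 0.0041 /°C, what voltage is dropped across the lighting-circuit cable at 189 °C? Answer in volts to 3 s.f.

46.1 V

ρ = 2.71×10^-6 Ω·cm = 2.71×10^-8 Ω·m
A = π(1.02/2 mm)² = π(5.1000e-04 m)² = 8.171e-07 m²
R₍20₎ = ρL/A = (2.71×10^-8)(33.4)/(8.171e-07) = 1.108 Ω
R₍189₎ = R₍20₎(1 + αΔT) = 1.108 × (1 + 0.0041×169) = 1.875 Ω
V = IR = 24.6 × 1.875 = 46.1 V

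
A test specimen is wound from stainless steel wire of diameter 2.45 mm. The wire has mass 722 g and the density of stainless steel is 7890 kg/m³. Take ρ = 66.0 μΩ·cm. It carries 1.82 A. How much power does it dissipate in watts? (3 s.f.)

ρ = 66.0 μΩ·cm = 6.60×10^-7 Ω·m
A = π(d/2)² = π(1.2250e-03 m)² = 4.7144e-06 m²
L = m/(density·A) = 0.722/(7890×4.7144e-06) = 19.41 m
R = ρL/A = (6.60×10^-7)(19.41)/(4.7144e-06) = 2.717 Ω
P = I²R = (1.82)² × 2.717 = 9.00 W

9.00 W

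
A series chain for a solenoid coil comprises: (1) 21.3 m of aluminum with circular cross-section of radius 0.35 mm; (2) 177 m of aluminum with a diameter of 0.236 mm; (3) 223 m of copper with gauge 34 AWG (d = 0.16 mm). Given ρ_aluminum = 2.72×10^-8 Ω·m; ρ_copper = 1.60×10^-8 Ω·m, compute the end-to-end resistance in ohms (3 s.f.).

289 Ω

Seg 1: A = πr² = π(3.5000e-04 m)² = 3.848e-07 m²
R_1 = (2.72×10^-8)(21.3)/(3.848e-07) = 1.505 Ω
Seg 2: A = π(d/2)² = π(1.1800e-04 m)² = 4.374e-08 m²
R_2 = (2.72×10^-8)(177)/(4.374e-08) = 110.1 Ω
Seg 3: A = π(0.16/2 mm)² = π(8.0000e-05 m)² = 2.011e-08 m²
R_3 = (1.60×10^-8)(223)/(2.011e-08) = 177.5 Ω
R_total = R_1 + R_2 + R_3 = 289 Ω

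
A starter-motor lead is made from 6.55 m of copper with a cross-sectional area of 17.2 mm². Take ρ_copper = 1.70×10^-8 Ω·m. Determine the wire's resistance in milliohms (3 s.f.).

A = 17.2 mm² = 1.720e-05 m²
R = ρL/A = (1.70×10^-8)(6.55 m)/(1.720e-05 m²) = 6.47 mΩ

6.47 mΩ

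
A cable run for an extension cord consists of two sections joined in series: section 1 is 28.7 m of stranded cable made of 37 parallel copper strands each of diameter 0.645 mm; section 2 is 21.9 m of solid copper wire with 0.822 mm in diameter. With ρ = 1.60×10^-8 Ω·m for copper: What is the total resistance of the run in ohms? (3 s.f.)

Section 1: A_strand = π(3.2250e-04)² = 3.267e-07 m²; R₁ = ρL/(N·A_s) = (1.60×10^-8)(28.7)/(37×3.267e-07) = 0.03798 Ω
Section 2: A = π(d/2)² = π(4.1100e-04 m)² = 5.307e-07 m²
R₂ = (1.60×10^-8)(21.9)/(5.307e-07) = 0.6603 Ω
R = R₁ + R₂ = 0.698 Ω

0.698 Ω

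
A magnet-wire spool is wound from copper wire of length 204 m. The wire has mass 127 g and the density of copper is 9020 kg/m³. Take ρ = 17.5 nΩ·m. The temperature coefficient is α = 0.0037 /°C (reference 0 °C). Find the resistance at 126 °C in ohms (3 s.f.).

ρ = 17.5 nΩ·m = 1.75×10^-8 Ω·m
A = m/(density·L) = 0.127/(9020×204) = 6.9019e-08 m²
R = ρL/A = (1.75×10^-8)(204)/(6.9019e-08) = 51.73 Ω
R(126 °C) = 51.73 × (1 + 0.0037×126) = 75.8 Ω

75.8 Ω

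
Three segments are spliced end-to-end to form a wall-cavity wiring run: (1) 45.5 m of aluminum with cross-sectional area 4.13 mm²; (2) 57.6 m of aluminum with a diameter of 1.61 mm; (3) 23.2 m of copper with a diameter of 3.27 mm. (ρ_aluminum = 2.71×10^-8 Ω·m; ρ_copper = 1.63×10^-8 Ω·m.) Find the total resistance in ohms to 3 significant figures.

1.11 Ω

Seg 1: A = 4.13 mm² = 4.130e-06 m²
R_1 = (2.71×10^-8)(45.5)/(4.130e-06) = 0.2986 Ω
Seg 2: A = π(d/2)² = π(8.0500e-04 m)² = 2.036e-06 m²
R_2 = (2.71×10^-8)(57.6)/(2.036e-06) = 0.7667 Ω
Seg 3: A = π(d/2)² = π(1.6350e-03 m)² = 8.398e-06 m²
R_3 = (1.63×10^-8)(23.2)/(8.398e-06) = 0.04503 Ω
R_total = R_1 + R_2 + R_3 = 1.11 Ω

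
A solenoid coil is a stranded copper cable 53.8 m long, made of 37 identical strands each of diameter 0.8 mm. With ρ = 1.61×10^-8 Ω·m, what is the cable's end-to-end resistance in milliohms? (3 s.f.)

A_strand = π(4.0000e-04 m)² = 5.027e-07 m²
R_strand = ρL/A = (1.61×10^-8)(53.8)/(5.027e-07) = 1.723 Ω
R_total = R_strand/N = 1.723/37 = 46.6 mΩ

46.6 mΩ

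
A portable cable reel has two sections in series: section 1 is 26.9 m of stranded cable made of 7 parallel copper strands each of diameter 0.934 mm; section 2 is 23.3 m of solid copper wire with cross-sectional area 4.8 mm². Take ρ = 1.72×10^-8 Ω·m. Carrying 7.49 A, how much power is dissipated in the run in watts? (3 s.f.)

10.1 W

Section 1: A_strand = π(4.6700e-04)² = 6.851e-07 m²; R₁ = ρL/(N·A_s) = (1.72×10^-8)(26.9)/(7×6.851e-07) = 0.09647 Ω
Section 2: A = 4.8 mm² = 4.800e-06 m²
R₂ = (1.72×10^-8)(23.3)/(4.800e-06) = 0.08349 Ω
R = R₁ + R₂ = 0.18 Ω
P = I²R = (7.49)² × 0.18 = 10.1 W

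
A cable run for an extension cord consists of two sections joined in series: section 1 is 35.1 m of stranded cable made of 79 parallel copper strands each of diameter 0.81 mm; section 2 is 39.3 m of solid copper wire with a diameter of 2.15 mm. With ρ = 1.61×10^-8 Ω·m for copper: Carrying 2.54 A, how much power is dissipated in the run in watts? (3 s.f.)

Section 1: A_strand = π(4.0500e-04)² = 5.153e-07 m²; R₁ = ρL/(N·A_s) = (1.61×10^-8)(35.1)/(79×5.153e-07) = 0.01388 Ω
Section 2: A = π(d/2)² = π(1.0750e-03 m)² = 3.631e-06 m²
R₂ = (1.61×10^-8)(39.3)/(3.631e-06) = 0.1743 Ω
R = R₁ + R₂ = 0.1882 Ω
P = I²R = (2.54)² × 0.1882 = 1.21 W

1.21 W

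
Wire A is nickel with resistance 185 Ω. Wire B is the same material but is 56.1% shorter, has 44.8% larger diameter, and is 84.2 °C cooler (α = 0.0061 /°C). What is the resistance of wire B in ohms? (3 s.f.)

18.8 Ω

R ∝ ρL/d² with ρ ∝ (1+αΔT), so R_B/R_A = (1 − 56.1/100) × (1 + 44.8/100)⁻² × (1 − 0.0061×84.2)
= 0.439 × 0.4769 × 0.4864 = 0.1018
R_B = 0.1018 × 185 = 18.8 Ω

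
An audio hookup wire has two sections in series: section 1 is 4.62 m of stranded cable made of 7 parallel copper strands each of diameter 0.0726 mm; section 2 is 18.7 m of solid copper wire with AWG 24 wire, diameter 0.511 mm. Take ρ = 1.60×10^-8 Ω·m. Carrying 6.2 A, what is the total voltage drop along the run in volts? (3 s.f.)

Section 1: A_strand = π(3.6300e-05)² = 4.140e-09 m²; R₁ = ρL/(N·A_s) = (1.60×10^-8)(4.62)/(7×4.140e-09) = 2.551 Ω
Section 2: A = π(0.511/2 mm)² = π(2.5550e-04 m)² = 2.051e-07 m²
R₂ = (1.60×10^-8)(18.7)/(2.051e-07) = 1.459 Ω
R = R₁ + R₂ = 4.01 Ω
V = IR = 6.2 × 4.01 = 24.9 V

24.9 V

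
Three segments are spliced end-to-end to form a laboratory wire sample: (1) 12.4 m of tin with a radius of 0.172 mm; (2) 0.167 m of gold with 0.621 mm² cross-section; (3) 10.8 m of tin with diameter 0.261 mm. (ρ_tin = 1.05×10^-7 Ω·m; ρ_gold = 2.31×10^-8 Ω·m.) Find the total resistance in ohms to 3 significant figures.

35.2 Ω

Seg 1: A = πr² = π(1.7200e-04 m)² = 9.294e-08 m²
R_1 = (1.05×10^-7)(12.4)/(9.294e-08) = 14.01 Ω
Seg 2: A = 0.621 mm² = 6.210e-07 m²
R_2 = (2.31×10^-8)(0.167)/(6.210e-07) = 0.006212 Ω
Seg 3: A = π(d/2)² = π(1.3050e-04 m)² = 5.350e-08 m²
R_3 = (1.05×10^-7)(10.8)/(5.350e-08) = 21.2 Ω
R_total = R_1 + R_2 + R_3 = 35.2 Ω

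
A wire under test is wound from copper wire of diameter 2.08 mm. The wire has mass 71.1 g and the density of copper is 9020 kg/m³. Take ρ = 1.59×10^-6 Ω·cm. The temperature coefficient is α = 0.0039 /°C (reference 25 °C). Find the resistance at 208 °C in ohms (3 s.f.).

ρ = 1.59×10^-6 Ω·cm = 1.59×10^-8 Ω·m
A = π(d/2)² = π(1.0400e-03 m)² = 3.3979e-06 m²
L = m/(density·A) = 0.0711/(9020×3.3979e-06) = 2.32 m
R = ρL/A = (1.59×10^-8)(2.32)/(3.3979e-06) = 0.01085 Ω
R(208 °C) = 0.01085 × (1 + 0.0039×183) = 0.0186 Ω

0.0186 Ω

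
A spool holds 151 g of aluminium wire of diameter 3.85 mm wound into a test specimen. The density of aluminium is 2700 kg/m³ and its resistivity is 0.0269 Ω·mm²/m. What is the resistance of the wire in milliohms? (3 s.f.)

11.1 mΩ

ρ = 0.0269 Ω·mm²/m = 2.69×10^-8 Ω·m
A = π(d/2)² = π(1.9250e-03 m)² = 1.1642e-05 m²
L = m/(density·A) = 0.151/(2700×1.1642e-05) = 4.804 m
R = ρL/A = (2.69×10^-8)(4.804)/(1.1642e-05) = 11.1 mΩ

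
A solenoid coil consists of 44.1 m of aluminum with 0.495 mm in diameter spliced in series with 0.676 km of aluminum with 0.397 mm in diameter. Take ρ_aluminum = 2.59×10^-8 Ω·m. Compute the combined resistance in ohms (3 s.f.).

Segment 1: A = π(d/2)² = π(2.4750e-04 m)² = 1.924e-07 m²
R₁ = ρL/A = (2.59×10^-8)(44.1)/(1.924e-07) = 5.935 Ω
Segment 2: A = π(d/2)² = π(1.9850e-04 m)² = 1.238e-07 m²
R₂ = (2.59×10^-8)(676)/(1.238e-07) = 141.4 Ω
R = R₁ + R₂ = 147 Ω

147 Ω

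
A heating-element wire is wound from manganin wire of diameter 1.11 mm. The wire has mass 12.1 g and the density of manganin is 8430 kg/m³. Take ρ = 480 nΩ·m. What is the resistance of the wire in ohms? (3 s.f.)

ρ = 480 nΩ·m = 4.80×10^-7 Ω·m
A = π(d/2)² = π(5.5500e-04 m)² = 9.6769e-07 m²
L = m/(density·A) = 0.0121/(8430×9.6769e-07) = 1.483 m
R = ρL/A = (4.80×10^-7)(1.483)/(9.6769e-07) = 0.736 Ω

0.736 Ω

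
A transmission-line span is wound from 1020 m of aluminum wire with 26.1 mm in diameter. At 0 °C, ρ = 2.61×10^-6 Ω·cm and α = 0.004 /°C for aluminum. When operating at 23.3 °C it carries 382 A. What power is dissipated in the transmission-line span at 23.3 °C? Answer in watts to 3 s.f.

7940 W

ρ = 2.61×10^-6 Ω·cm = 2.61×10^-8 Ω·m
A = π(d/2)² = π(1.3050e-02 m)² = 5.350e-04 m²
R₍0₎ = ρL/A = (2.61×10^-8)(1020)/(5.350e-04) = 0.04976 Ω
R₍23.3₎ = R₍0₎(1 + αΔT) = 0.04976 × (1 + 0.004×23.3) = 0.0544 Ω
P = I²R = (382)² × 0.0544 = 7940 W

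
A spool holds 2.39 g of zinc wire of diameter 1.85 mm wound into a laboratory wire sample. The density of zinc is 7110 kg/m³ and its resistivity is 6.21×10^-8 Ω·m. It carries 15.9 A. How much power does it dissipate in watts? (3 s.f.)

0.730 W

A = π(d/2)² = π(9.2500e-04 m)² = 2.6880e-06 m²
L = m/(density·A) = 0.00239/(7110×2.6880e-06) = 0.1251 m
R = ρL/A = (6.21×10^-8)(0.1251)/(2.6880e-06) = 0.002889 Ω
P = I²R = (15.9)² × 0.002889 = 0.730 W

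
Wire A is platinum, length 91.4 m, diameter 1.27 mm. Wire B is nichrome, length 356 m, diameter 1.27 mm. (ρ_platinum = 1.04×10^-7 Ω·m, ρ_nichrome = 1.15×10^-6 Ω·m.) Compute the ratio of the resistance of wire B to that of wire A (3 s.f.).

43.1

R ∝ ρL/d², so R_B/R_A = (ρ_B/ρ_A) × (L_B/L_A)
= (1.15×10^-6/1.04×10^-7) × (356/91.4) = 43.1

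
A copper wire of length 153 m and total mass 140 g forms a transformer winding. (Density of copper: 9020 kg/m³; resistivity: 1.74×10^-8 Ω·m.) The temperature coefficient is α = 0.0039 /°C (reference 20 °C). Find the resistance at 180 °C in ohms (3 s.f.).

A = m/(density·L) = 0.14/(9020×153) = 1.0144e-07 m²
R = ρL/A = (1.74×10^-8)(153)/(1.0144e-07) = 26.24 Ω
R(180 °C) = 26.24 × (1 + 0.0039×160) = 42.6 Ω

42.6 Ω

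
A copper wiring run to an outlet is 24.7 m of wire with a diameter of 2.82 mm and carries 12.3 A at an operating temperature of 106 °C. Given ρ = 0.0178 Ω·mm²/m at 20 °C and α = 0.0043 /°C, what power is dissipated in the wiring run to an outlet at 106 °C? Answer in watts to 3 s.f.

14.6 W

ρ = 0.0178 Ω·mm²/m = 1.78×10^-8 Ω·m
A = π(d/2)² = π(1.4100e-03 m)² = 6.246e-06 m²
R₍20₎ = ρL/A = (1.78×10^-8)(24.7)/(6.246e-06) = 0.07039 Ω
R₍106₎ = R₍20₎(1 + αΔT) = 0.07039 × (1 + 0.0043×86) = 0.09642 Ω
P = I²R = (12.3)² × 0.09642 = 14.6 W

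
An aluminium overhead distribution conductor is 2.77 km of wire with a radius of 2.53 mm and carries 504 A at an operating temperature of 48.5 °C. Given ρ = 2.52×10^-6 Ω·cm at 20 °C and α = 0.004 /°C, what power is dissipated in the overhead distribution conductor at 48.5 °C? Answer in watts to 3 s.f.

9.82×10^5 W

ρ = 2.52×10^-6 Ω·cm = 2.52×10^-8 Ω·m
A = πr² = π(2.5300e-03 m)² = 2.011e-05 m²
R₍20₎ = ρL/A = (2.52×10^-8)(2770)/(2.011e-05) = 3.471 Ω
R₍48.5₎ = R₍20₎(1 + αΔT) = 3.471 × (1 + 0.004×28.5) = 3.867 Ω
P = I²R = (504)² × 3.867 = 9.82×10^5 W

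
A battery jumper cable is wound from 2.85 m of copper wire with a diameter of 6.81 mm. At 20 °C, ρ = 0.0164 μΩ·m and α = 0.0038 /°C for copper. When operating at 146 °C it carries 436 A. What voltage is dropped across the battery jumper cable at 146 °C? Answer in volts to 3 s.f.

0.827 V

ρ = 0.0164 μΩ·m = 1.64×10^-8 Ω·m
A = π(d/2)² = π(3.4050e-03 m)² = 3.642e-05 m²
R₍20₎ = ρL/A = (1.64×10^-8)(2.85)/(3.642e-05) = 0.001283 Ω
R₍146₎ = R₍20₎(1 + αΔT) = 0.001283 × (1 + 0.0038×126) = 0.001898 Ω
V = IR = 436 × 0.001898 = 0.827 V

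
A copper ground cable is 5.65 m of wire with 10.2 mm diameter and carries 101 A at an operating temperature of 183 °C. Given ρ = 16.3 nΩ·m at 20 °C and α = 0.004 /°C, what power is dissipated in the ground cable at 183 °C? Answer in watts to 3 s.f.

ρ = 16.3 nΩ·m = 1.63×10^-8 Ω·m
A = π(d/2)² = π(5.1000e-03 m)² = 8.171e-05 m²
R₍20₎ = ρL/A = (1.63×10^-8)(5.65)/(8.171e-05) = 0.001127 Ω
R₍183₎ = R₍20₎(1 + αΔT) = 0.001127 × (1 + 0.004×163) = 0.001862 Ω
P = I²R = (101)² × 0.001862 = 19.0 W

19.0 W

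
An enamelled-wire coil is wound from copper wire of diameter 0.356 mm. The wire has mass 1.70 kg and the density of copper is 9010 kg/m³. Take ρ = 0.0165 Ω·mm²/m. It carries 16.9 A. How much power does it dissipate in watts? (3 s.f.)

ρ = 0.0165 Ω·mm²/m = 1.65×10^-8 Ω·m
A = π(d/2)² = π(1.7800e-04 m)² = 9.9538e-08 m²
L = m/(density·A) = 1.7/(9010×9.9538e-08) = 1896 m
R = ρL/A = (1.65×10^-8)(1896)/(9.9538e-08) = 314.2 Ω
P = I²R = (16.9)² × 314.2 = 89700 W

89700 W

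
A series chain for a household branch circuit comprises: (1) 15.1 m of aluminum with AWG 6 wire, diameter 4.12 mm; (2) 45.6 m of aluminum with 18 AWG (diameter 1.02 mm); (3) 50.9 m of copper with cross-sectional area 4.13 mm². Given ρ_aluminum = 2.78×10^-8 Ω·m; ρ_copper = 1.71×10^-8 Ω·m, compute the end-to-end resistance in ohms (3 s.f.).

Seg 1: A = π(4.12/2 mm)² = π(2.0600e-03 m)² = 1.333e-05 m²
R_1 = (2.78×10^-8)(15.1)/(1.333e-05) = 0.03149 Ω
Seg 2: A = π(1.02/2 mm)² = π(5.1000e-04 m)² = 8.171e-07 m²
R_2 = (2.78×10^-8)(45.6)/(8.171e-07) = 1.551 Ω
Seg 3: A = 4.13 mm² = 4.130e-06 m²
R_3 = (1.71×10^-8)(50.9)/(4.130e-06) = 0.2107 Ω
R_total = R_1 + R_2 + R_3 = 1.79 Ω

1.79 Ω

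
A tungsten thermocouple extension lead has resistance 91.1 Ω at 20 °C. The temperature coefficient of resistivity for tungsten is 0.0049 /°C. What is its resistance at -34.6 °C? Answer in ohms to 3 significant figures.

ΔT = -34.6 − 20 = -54.6 °C
R = R₀(1 + αΔT) = 91.1 × (1 + 0.0049×-54.6) = 91.1 × 0.7325 = 66.7 Ω

66.7 Ω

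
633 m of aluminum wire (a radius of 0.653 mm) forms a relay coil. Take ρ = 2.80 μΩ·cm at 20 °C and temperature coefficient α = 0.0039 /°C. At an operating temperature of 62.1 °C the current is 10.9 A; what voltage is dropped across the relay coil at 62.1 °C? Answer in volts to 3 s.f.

ρ = 2.80 μΩ·cm = 2.80×10^-8 Ω·m
A = πr² = π(6.5300e-04 m)² = 1.340e-06 m²
R₍20₎ = ρL/A = (2.80×10^-8)(633)/(1.340e-06) = 13.23 Ω
R₍62.1₎ = R₍20₎(1 + αΔT) = 13.23 × (1 + 0.0039×42.1) = 15.4 Ω
V = IR = 10.9 × 15.4 = 168 V

168 V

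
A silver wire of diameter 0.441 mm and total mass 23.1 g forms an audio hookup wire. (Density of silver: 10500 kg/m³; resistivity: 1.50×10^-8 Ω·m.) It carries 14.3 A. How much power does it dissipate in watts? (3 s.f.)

A = π(d/2)² = π(2.2050e-04 m)² = 1.5275e-07 m²
L = m/(density·A) = 0.0231/(10500×1.5275e-07) = 14.4 m
R = ρL/A = (1.50×10^-8)(14.4)/(1.5275e-07) = 1.414 Ω
P = I²R = (14.3)² × 1.414 = 289 W

289 W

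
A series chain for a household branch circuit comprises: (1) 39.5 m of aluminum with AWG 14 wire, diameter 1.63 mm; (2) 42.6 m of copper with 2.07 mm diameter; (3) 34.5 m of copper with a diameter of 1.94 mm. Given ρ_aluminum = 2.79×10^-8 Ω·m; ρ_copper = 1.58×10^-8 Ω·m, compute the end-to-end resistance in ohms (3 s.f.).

0.913 Ω

Seg 1: A = π(1.63/2 mm)² = π(8.1500e-04 m)² = 2.087e-06 m²
R_1 = (2.79×10^-8)(39.5)/(2.087e-06) = 0.5281 Ω
Seg 2: A = π(d/2)² = π(1.0350e-03 m)² = 3.365e-06 m²
R_2 = (1.58×10^-8)(42.6)/(3.365e-06) = 0.2 Ω
Seg 3: A = π(d/2)² = π(9.7000e-04 m)² = 2.956e-06 m²
R_3 = (1.58×10^-8)(34.5)/(2.956e-06) = 0.1844 Ω
R_total = R_1 + R_2 + R_3 = 0.913 Ω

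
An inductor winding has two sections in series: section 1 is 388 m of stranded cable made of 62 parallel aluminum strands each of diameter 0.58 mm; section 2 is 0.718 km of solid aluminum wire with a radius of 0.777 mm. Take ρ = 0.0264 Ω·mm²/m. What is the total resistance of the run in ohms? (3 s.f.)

10.6 Ω

ρ = 0.0264 Ω·mm²/m = 2.64×10^-8 Ω·m
Section 1: A_strand = π(2.9000e-04)² = 2.642e-07 m²; R₁ = ρL/(N·A_s) = (2.64×10^-8)(388)/(62×2.642e-07) = 0.6253 Ω
Section 2: A = πr² = π(7.7700e-04 m)² = 1.897e-06 m²
R₂ = (2.64×10^-8)(718)/(1.897e-06) = 9.994 Ω
R = R₁ + R₂ = 10.6 Ω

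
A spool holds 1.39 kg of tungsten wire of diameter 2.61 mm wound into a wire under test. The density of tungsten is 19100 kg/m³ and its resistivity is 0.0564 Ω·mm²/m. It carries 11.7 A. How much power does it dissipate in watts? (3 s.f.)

ρ = 0.0564 Ω·mm²/m = 5.64×10^-8 Ω·m
A = π(d/2)² = π(1.3050e-03 m)² = 5.3502e-06 m²
L = m/(density·A) = 1.39/(19100×5.3502e-06) = 13.6 m
R = ρL/A = (5.64×10^-8)(13.6)/(5.3502e-06) = 0.1434 Ω
P = I²R = (11.7)² × 0.1434 = 19.6 W

19.6 W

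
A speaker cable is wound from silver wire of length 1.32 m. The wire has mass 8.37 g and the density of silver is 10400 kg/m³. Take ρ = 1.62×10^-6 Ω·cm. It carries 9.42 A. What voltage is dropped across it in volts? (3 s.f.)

ρ = 1.62×10^-6 Ω·cm = 1.62×10^-8 Ω·m
A = m/(density·L) = 0.00837/(10400×1.32) = 6.0970e-07 m²
R = ρL/A = (1.62×10^-8)(1.32)/(6.0970e-07) = 0.03507 Ω
V = IR = 9.42 × 0.03507 = 0.330 V

0.330 V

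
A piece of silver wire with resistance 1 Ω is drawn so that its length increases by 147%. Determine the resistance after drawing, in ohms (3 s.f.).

k = 1 + 147/100 = 2.47; volume constant ⇒ A' = A/k, so R' = k²R.
R' = 6.101 × 1 = 6.10 Ω

6.10 Ω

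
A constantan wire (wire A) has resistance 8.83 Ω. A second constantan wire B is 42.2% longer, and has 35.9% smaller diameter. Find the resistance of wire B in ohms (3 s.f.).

R ∝ L/d², so R_B/R_A = (1 + 42.2/100) × (1 − 35.9/100)⁻²
= 1.422 × 2.434 = 3.461
R_B = 3.461 × 8.83 = 30.6 Ω

30.6 Ω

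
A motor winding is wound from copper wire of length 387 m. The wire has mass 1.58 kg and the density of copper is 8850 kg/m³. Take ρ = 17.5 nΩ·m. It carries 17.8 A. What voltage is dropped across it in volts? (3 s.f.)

ρ = 17.5 nΩ·m = 1.75×10^-8 Ω·m
A = m/(density·L) = 1.58/(8850×387) = 4.6132e-07 m²
R = ρL/A = (1.75×10^-8)(387)/(4.6132e-07) = 14.68 Ω
V = IR = 17.8 × 14.68 = 261 V

261 V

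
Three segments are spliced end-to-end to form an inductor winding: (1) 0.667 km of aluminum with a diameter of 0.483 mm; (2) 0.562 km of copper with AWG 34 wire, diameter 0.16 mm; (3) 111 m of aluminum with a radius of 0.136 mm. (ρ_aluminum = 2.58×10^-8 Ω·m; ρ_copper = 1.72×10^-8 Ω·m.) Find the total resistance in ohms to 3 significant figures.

Seg 1: A = π(d/2)² = π(2.4150e-04 m)² = 1.832e-07 m²
R_1 = (2.58×10^-8)(667)/(1.832e-07) = 93.92 Ω
Seg 2: A = π(0.16/2 mm)² = π(8.0000e-05 m)² = 2.011e-08 m²
R_2 = (1.72×10^-8)(562)/(2.011e-08) = 480.8 Ω
Seg 3: A = πr² = π(1.3600e-04 m)² = 5.811e-08 m²
R_3 = (2.58×10^-8)(111)/(5.811e-08) = 49.29 Ω
R_total = R_1 + R_2 + R_3 = 624 Ω

624 Ω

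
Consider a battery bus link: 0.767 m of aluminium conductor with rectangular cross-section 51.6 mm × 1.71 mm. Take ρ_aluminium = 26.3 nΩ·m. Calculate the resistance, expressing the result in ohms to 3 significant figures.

2.29×10^-4 Ω

ρ = 26.3 nΩ·m = 2.63×10^-8 Ω·m
A = 51.6 × 1.71 mm² = 88.2 mm² = 8.824e-05 m²
R = ρL/A = (2.63×10^-8)(0.767 m)/(8.824e-05 m²) = 2.29×10^-4 Ω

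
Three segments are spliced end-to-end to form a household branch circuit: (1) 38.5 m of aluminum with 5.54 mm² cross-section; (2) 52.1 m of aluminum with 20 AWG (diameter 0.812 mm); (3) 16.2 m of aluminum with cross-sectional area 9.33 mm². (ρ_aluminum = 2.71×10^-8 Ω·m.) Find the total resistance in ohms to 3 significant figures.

Seg 1: A = 5.54 mm² = 5.540e-06 m²
R_1 = (2.71×10^-8)(38.5)/(5.540e-06) = 0.1883 Ω
Seg 2: A = π(0.812/2 mm)² = π(4.0600e-04 m)² = 5.178e-07 m²
R_2 = (2.71×10^-8)(52.1)/(5.178e-07) = 2.726 Ω
Seg 3: A = 9.33 mm² = 9.330e-06 m²
R_3 = (2.71×10^-8)(16.2)/(9.330e-06) = 0.04705 Ω
R_total = R_1 + R_2 + R_3 = 2.96 Ω

2.96 Ω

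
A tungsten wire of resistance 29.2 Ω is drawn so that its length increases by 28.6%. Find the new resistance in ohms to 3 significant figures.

48.3 Ω

k = 1 + 28.6/100 = 1.286; volume constant ⇒ A' = A/k, so R' = k²R.
R' = 1.654 × 29.2 = 48.3 Ω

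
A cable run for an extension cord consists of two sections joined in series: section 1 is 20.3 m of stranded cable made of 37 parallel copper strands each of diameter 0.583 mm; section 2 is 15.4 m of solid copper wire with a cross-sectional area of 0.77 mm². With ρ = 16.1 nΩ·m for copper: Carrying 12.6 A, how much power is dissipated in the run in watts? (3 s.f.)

ρ = 16.1 nΩ·m = 1.61×10^-8 Ω·m
Section 1: A_strand = π(2.9150e-04)² = 2.669e-07 m²; R₁ = ρL/(N·A_s) = (1.61×10^-8)(20.3)/(37×2.669e-07) = 0.03309 Ω
Section 2: A = 0.77 mm² = 7.700e-07 m²
R₂ = (1.61×10^-8)(15.4)/(7.700e-07) = 0.322 Ω
R = R₁ + R₂ = 0.3551 Ω
P = I²R = (12.6)² × 0.3551 = 56.4 W

56.4 W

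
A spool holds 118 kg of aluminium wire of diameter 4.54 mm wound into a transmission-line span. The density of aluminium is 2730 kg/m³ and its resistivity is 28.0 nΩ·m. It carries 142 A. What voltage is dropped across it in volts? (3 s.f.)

ρ = 28.0 nΩ·m = 2.80×10^-8 Ω·m
A = π(d/2)² = π(2.2700e-03 m)² = 1.6188e-05 m²
L = m/(density·A) = 118/(2730×1.6188e-05) = 2670 m
R = ρL/A = (2.80×10^-8)(2670)/(1.6188e-05) = 4.618 Ω
V = IR = 142 × 4.618 = 656 V

656 V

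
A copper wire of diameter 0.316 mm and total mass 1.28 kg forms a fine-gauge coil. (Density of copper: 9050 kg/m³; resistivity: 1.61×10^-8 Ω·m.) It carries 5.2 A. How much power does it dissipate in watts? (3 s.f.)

A = π(d/2)² = π(1.5800e-04 m)² = 7.8427e-08 m²
L = m/(density·A) = 1.28/(9050×7.8427e-08) = 1803 m
R = ρL/A = (1.61×10^-8)(1803)/(7.8427e-08) = 370.2 Ω
P = I²R = (5.2)² × 370.2 = 10000 W

10000 W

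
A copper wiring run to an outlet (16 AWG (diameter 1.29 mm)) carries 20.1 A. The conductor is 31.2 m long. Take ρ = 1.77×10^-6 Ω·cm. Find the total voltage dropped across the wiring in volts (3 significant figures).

ρ = 1.77×10^-6 Ω·cm = 1.77×10^-8 Ω·m
A = π(1.29/2 mm)² = π(6.4500e-04 m)² = 1.307e-06 m²
R = ρL/A = (1.77×10^-8)(31.2)/(1.307e-06) = 0.4225 Ω
V = IR = 20.1 × 0.4225 = 8.49 V

8.49 V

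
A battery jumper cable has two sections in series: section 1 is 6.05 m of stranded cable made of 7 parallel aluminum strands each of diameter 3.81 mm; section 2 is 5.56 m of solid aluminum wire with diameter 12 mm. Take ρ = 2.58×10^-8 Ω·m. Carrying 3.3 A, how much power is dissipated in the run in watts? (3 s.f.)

0.0351 W

Section 1: A_strand = π(1.9050e-03)² = 1.140e-05 m²; R₁ = ρL/(N·A_s) = (2.58×10^-8)(6.05)/(7×1.140e-05) = 0.001956 Ω
Section 2: A = π(d/2)² = π(6.0000e-03 m)² = 1.131e-04 m²
R₂ = (2.58×10^-8)(5.56)/(1.131e-04) = 0.001268 Ω
R = R₁ + R₂ = 0.003224 Ω
P = I²R = (3.3)² × 0.003224 = 0.0351 W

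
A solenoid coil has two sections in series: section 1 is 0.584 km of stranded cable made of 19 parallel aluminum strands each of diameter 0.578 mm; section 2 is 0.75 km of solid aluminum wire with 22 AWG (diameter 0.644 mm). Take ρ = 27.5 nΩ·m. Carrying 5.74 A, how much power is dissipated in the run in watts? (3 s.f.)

ρ = 27.5 nΩ·m = 2.75×10^-8 Ω·m
Section 1: A_strand = π(2.8900e-04)² = 2.624e-07 m²; R₁ = ρL/(N·A_s) = (2.75×10^-8)(584)/(19×2.624e-07) = 3.221 Ω
Section 2: A = π(0.644/2 mm)² = π(3.2200e-04 m)² = 3.257e-07 m²
R₂ = (2.75×10^-8)(750)/(3.257e-07) = 63.32 Ω
R = R₁ + R₂ = 66.54 Ω
P = I²R = (5.74)² × 66.54 = 2190 W

2190 W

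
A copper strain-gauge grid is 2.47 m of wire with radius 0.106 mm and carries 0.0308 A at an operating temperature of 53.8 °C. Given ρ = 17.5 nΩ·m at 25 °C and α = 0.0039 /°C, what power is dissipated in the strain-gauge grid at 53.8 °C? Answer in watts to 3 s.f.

0.00129 W

ρ = 17.5 nΩ·m = 1.75×10^-8 Ω·m
A = πr² = π(1.0600e-04 m)² = 3.530e-08 m²
R₍25₎ = ρL/A = (1.75×10^-8)(2.47)/(3.530e-08) = 1.225 Ω
R₍53.8₎ = R₍25₎(1 + αΔT) = 1.225 × (1 + 0.0039×28.8) = 1.362 Ω
P = I²R = (0.0308)² × 1.362 = 0.00129 W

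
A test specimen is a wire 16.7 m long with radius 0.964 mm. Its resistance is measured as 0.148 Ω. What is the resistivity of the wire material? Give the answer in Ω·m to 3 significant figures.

2.59×10^-8 Ω·m

A = πr² = π(9.6400e-04 m)² = 2.919e-06 m²
ρ = RA/L = (0.148)(2.919e-06)/(16.7) = 2.59×10^-8 Ω·m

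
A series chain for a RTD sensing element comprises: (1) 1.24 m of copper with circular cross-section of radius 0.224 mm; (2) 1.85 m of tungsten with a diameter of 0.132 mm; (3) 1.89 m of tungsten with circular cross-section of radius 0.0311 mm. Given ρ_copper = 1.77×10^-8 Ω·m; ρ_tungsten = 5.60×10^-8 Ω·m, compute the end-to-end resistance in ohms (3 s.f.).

Seg 1: A = πr² = π(2.2400e-04 m)² = 1.576e-07 m²
R_1 = (1.77×10^-8)(1.24)/(1.576e-07) = 0.1392 Ω
Seg 2: A = π(d/2)² = π(6.6000e-05 m)² = 1.368e-08 m²
R_2 = (5.60×10^-8)(1.85)/(1.368e-08) = 7.57 Ω
Seg 3: A = πr² = π(3.1100e-05 m)² = 3.039e-09 m²
R_3 = (5.60×10^-8)(1.89)/(3.039e-09) = 34.83 Ω
R_total = R_1 + R_2 + R_3 = 42.5 Ω

42.5 Ω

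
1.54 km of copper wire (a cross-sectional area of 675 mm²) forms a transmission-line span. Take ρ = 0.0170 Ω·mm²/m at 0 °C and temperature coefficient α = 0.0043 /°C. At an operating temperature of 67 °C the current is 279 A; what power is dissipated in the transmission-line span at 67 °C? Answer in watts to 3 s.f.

ρ = 0.0170 Ω·mm²/m = 1.70×10^-8 Ω·m
A = 675 mm² = 6.750e-04 m²
R₍0₎ = ρL/A = (1.70×10^-8)(1540)/(6.750e-04) = 0.03879 Ω
R₍67₎ = R₍0₎(1 + αΔT) = 0.03879 × (1 + 0.0043×67) = 0.04996 Ω
P = I²R = (279)² × 0.04996 = 3890 W

3890 W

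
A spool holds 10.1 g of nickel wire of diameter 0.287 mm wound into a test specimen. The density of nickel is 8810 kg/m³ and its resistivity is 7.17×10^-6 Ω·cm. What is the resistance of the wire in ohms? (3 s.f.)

ρ = 7.17×10^-6 Ω·cm = 7.17×10^-8 Ω·m
A = π(d/2)² = π(1.4350e-04 m)² = 6.4692e-08 m²
L = m/(density·A) = 0.0101/(8810×6.4692e-08) = 17.72 m
R = ρL/A = (7.17×10^-8)(17.72)/(6.4692e-08) = 19.6 Ω

19.6 Ω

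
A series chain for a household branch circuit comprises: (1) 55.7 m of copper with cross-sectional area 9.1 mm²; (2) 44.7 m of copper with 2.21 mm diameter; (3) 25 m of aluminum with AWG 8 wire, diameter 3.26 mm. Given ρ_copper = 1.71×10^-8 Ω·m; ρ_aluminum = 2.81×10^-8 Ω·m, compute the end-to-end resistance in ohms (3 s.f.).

Seg 1: A = 9.1 mm² = 9.100e-06 m²
R_1 = (1.71×10^-8)(55.7)/(9.100e-06) = 0.1047 Ω
Seg 2: A = π(d/2)² = π(1.1050e-03 m)² = 3.836e-06 m²
R_2 = (1.71×10^-8)(44.7)/(3.836e-06) = 0.1993 Ω
Seg 3: A = π(3.26/2 mm)² = π(1.6300e-03 m)² = 8.347e-06 m²
R_3 = (2.81×10^-8)(25)/(8.347e-06) = 0.08416 Ω
R_total = R_1 + R_2 + R_3 = 0.388 Ω

0.388 Ω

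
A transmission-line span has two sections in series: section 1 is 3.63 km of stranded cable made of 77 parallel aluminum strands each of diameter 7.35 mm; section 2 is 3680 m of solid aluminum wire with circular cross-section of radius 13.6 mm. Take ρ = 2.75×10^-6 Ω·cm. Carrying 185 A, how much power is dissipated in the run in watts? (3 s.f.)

7010 W

ρ = 2.75×10^-6 Ω·cm = 2.75×10^-8 Ω·m
Section 1: A_strand = π(3.6750e-03)² = 4.243e-05 m²; R₁ = ρL/(N·A_s) = (2.75×10^-8)(3630)/(77×4.243e-05) = 0.03056 Ω
Section 2: A = πr² = π(1.3600e-02 m)² = 5.811e-04 m²
R₂ = (2.75×10^-8)(3680)/(5.811e-04) = 0.1742 Ω
R = R₁ + R₂ = 0.2047 Ω
P = I²R = (185)² × 0.2047 = 7010 W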